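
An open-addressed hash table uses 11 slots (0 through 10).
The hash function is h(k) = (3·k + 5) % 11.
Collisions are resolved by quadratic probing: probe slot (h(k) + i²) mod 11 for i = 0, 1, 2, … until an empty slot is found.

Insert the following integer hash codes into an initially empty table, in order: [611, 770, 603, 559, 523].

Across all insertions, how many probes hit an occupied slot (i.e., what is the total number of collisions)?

2

Insert 611: h=1, slot 1 empty -> index 1.
Insert 770: h=5, slot 5 empty -> index 5.
Insert 603: h=10, slot 10 empty -> index 10.
Insert 559: h=10, slot 10 occupied -> index 0.
Insert 523: h=1, slot 1 occupied -> index 2.
Table: [559, 611, 523, -, -, 770, -, -, -, -, 603]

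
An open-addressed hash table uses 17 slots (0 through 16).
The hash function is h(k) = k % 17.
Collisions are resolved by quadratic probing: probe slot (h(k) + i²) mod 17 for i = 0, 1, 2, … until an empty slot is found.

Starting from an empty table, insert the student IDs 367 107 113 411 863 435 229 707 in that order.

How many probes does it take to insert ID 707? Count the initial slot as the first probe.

367 hashes to 10; slot 10 is free => place at 10.
107 hashes to 5; slot 5 is free => place at 5.
113 hashes to 11; slot 11 is free => place at 11.
411 hashes to 3; slot 3 is free => place at 3.
863 hashes to 13; slot 13 is free => place at 13.
435 hashes to 10; 10,11 taken => place at 14.
229 hashes to 8; slot 8 is free => place at 8.
707 hashes to 10; 10,11,14 taken => place at 2.
Table: [-, -, 707, 411, -, 107, -, -, 229, -, 367, 113, -, 863, 435, -, -]

4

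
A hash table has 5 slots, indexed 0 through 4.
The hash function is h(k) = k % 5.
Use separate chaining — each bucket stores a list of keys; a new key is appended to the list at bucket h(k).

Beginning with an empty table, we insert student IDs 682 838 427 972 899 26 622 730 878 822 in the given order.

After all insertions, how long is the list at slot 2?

5

Insert 682: h=2, bucket 2 empty -> new chain.
Insert 838: h=3, bucket 3 empty -> new chain.
Insert 427: h=2, bucket 2 nonempty -> append to chain.
Insert 972: h=2, bucket 2 nonempty -> append to chain.
Insert 899: h=4, bucket 4 empty -> new chain.
Insert 26: h=1, bucket 1 empty -> new chain.
Insert 622: h=2, bucket 2 nonempty -> append to chain.
Insert 730: h=0, bucket 0 empty -> new chain.
Insert 878: h=3, bucket 3 nonempty -> append to chain.
Insert 822: h=2, bucket 2 nonempty -> append to chain.
Final buckets:
0: 730
1: 26
2: 682 -> 427 -> 972 -> 622 -> 822
3: 838 -> 878
4: 899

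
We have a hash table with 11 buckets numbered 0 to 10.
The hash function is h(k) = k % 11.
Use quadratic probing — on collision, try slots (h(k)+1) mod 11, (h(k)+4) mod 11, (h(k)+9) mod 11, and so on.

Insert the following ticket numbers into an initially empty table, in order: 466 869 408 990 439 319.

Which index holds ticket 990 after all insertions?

Insert 466: h=4, slot 4 empty -> index 4.
Insert 869: h=0, slot 0 empty -> index 0.
Insert 408: h=1, slot 1 empty -> index 1.
Insert 990: h=0, slots 0,1,4 occupied -> index 9.
Insert 439: h=10, slot 10 empty -> index 10.
Insert 319: h=0, slots 0,1,4,9 occupied -> index 5.
Table: [869, 408, —, —, 466, 319, —, —, —, 990, 439]

9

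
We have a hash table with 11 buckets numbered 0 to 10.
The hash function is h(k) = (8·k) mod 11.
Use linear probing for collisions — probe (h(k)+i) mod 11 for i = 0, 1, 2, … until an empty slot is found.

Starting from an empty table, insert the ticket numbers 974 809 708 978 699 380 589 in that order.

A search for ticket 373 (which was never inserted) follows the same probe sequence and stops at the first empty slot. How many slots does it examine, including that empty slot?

974 hashes to 4; slot 4 is free -> place at 4.
809 hashes to 4; 4 taken -> place at 5.
708 hashes to 10; slot 10 is free -> place at 10.
978 hashes to 3; slot 3 is free -> place at 3.
699 hashes to 4; 4,5 taken -> place at 6.
380 hashes to 4; 4,5,6 taken -> place at 7.
589 hashes to 4; 4,5,6,7 taken -> place at 8.
Table: [_, _, _, 978, 974, 809, 699, 380, 589, _, 708]
Lookup 373: h=3, probe 3,4,5,6,7,8,9 → slot 9 empty, not found.

7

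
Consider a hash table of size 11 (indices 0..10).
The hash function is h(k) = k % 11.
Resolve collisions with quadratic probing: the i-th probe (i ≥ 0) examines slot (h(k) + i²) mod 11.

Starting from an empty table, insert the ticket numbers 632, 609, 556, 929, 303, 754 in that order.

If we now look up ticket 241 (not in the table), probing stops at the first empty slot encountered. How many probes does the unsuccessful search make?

2

632 hashes to 5; slot 5 is free → place at 5.
609 hashes to 4; slot 4 is free → place at 4.
556 hashes to 6; slot 6 is free → place at 6.
929 hashes to 5; 5,6 taken → place at 9.
303 hashes to 6; 6 taken → place at 7.
754 hashes to 6; 6,7 taken → place at 10.
Table: [—, —, —, —, 609, 632, 556, 303, —, 929, 754]
Lookup 241: h=10, probe 10,0 → slot 0 empty, not found.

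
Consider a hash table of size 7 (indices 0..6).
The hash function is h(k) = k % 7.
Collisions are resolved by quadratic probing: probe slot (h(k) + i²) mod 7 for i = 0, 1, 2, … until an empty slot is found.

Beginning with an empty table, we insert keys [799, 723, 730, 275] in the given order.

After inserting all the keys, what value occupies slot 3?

730

799: h=1 => slot 1
723: h=2 => slot 2
730: h=2, probe 2,3 => slot 3
275: h=2, probe 2,3,6 => slot 6
Table: [-, 799, 723, 730, -, -, 275]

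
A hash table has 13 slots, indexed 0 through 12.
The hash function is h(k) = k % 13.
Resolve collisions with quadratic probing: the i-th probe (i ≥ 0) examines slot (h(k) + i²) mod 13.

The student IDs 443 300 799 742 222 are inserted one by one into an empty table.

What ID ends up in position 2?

300

443 hashes to 1; slot 1 is free → place at 1.
300 hashes to 1; 1 taken → place at 2.
799 hashes to 6; slot 6 is free → place at 6.
742 hashes to 1; 1,2 taken → place at 5.
222 hashes to 1; 1,2,5 taken → place at 10.
Table: [-, 443, 300, -, -, 742, 799, -, -, -, 222, -, -]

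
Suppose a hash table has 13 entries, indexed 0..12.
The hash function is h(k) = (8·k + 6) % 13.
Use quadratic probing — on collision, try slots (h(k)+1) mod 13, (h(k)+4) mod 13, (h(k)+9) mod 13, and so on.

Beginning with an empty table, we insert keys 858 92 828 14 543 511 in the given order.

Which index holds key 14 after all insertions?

2

858: h=6 → slot 6
92: h=1 → slot 1
828: h=0 → slot 0
14: h=1, probe 1,2 → slot 2
543: h=8 → slot 8
511: h=12 → slot 12
Table: [828, 92, 14, ., ., ., 858, ., 543, ., ., ., 511]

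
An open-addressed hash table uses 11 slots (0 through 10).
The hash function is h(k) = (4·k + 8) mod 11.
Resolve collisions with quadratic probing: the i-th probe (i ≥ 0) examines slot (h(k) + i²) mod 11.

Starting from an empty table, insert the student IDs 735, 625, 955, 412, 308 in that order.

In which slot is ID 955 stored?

Insert 735: h=0, slot 0 empty → index 0.
Insert 625: h=0, slot 0 occupied → index 1.
Insert 955: h=0, slots 0,1 occupied → index 4.
Insert 412: h=6, slot 6 empty → index 6.
Insert 308: h=8, slot 8 empty → index 8.
Table: [735, 625, ∅, ∅, 955, ∅, 412, ∅, 308, ∅, ∅]

4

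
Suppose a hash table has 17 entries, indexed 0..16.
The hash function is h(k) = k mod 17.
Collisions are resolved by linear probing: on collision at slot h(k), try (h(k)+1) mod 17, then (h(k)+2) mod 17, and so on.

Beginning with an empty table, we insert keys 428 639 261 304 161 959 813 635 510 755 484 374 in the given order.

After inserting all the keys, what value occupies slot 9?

428 hashes to 3; slot 3 is free -> place at 3.
639 hashes to 10; slot 10 is free -> place at 10.
261 hashes to 6; slot 6 is free -> place at 6.
304 hashes to 15; slot 15 is free -> place at 15.
161 hashes to 8; slot 8 is free -> place at 8.
959 hashes to 7; slot 7 is free -> place at 7.
813 hashes to 14; slot 14 is free -> place at 14.
635 hashes to 6; 6,7,8 taken -> place at 9.
510 hashes to 0; slot 0 is free -> place at 0.
755 hashes to 7; 7,8,9,10 taken -> place at 11.
484 hashes to 8; 8,9,10,11 taken -> place at 12.
374 hashes to 0; 0 taken -> place at 1.
Table: [510, 374, ., 428, ., ., 261, 959, 161, 635, 639, 755, 484, ., 813, 304, .]

635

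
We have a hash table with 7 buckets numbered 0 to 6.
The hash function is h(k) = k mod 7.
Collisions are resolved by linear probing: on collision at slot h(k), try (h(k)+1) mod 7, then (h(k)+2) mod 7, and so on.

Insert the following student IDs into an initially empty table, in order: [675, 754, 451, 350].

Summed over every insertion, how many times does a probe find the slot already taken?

675: h=3 -> slot 3
754: h=5 -> slot 5
451: h=3, probe 3,4 -> slot 4
350: h=0 -> slot 0
Table: [350, ∅, ∅, 675, 451, 754, ∅]

1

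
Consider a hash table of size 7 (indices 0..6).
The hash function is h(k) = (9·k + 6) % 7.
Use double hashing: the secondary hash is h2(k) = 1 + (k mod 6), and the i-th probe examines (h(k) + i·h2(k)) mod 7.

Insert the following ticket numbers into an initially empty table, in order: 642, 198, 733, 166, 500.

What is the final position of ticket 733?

4

642 hashes to 2; slot 2 is free → place at 2.
198 hashes to 3; slot 3 is free → place at 3.
733 hashes to 2, h2=2; 2 taken → place at 4.
166 hashes to 2, h2=5; 2 taken → place at 0.
500 hashes to 5; slot 5 is free → place at 5.
Table: [166, -, 642, 198, 733, 500, -]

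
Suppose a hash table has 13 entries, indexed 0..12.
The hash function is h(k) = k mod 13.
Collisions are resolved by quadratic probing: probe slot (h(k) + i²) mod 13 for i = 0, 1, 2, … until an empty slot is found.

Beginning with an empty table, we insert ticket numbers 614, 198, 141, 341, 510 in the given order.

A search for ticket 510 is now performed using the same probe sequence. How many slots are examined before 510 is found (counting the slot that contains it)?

614: h=3 → slot 3
198: h=3, probe 3,4 → slot 4
141: h=11 → slot 11
341: h=3, probe 3,4,7 → slot 7
510: h=3, probe 3,4,7,12 → slot 12
Table: [-, -, -, 614, 198, -, -, 341, -, -, -, 141, 510]
Lookup 510: h=3, probe 3,4,7,12 → found at 12.

4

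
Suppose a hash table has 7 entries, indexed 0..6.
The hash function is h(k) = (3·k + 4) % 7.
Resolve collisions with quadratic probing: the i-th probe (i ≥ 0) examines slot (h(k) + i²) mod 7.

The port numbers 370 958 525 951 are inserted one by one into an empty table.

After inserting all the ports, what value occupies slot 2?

958

Insert 370: h=1, slot 1 empty => index 1.
Insert 958: h=1, slot 1 occupied => index 2.
Insert 525: h=4, slot 4 empty => index 4.
Insert 951: h=1, slots 1,2 occupied => index 5.
Table: [∅, 370, 958, ∅, 525, 951, ∅]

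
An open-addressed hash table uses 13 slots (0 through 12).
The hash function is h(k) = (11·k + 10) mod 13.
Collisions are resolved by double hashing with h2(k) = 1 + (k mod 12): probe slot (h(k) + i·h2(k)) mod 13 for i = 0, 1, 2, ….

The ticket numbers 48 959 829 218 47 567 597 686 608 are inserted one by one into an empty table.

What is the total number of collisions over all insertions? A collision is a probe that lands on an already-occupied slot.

11

48 hashes to 5; slot 5 is free -> place at 5.
959 hashes to 3; slot 3 is free -> place at 3.
829 hashes to 3, h2=2; 3,5 taken -> place at 7.
218 hashes to 3, h2=3; 3 taken -> place at 6.
47 hashes to 7, h2=12; 7,6,5 taken -> place at 4.
567 hashes to 7, h2=4; 7 taken -> place at 11.
597 hashes to 12; slot 12 is free -> place at 12.
686 hashes to 3, h2=3; 3,6 taken -> place at 9.
608 hashes to 3, h2=9; 3,12 taken -> place at 8.
Table: [—, —, —, 959, 47, 48, 218, 829, 608, 686, —, 567, 597]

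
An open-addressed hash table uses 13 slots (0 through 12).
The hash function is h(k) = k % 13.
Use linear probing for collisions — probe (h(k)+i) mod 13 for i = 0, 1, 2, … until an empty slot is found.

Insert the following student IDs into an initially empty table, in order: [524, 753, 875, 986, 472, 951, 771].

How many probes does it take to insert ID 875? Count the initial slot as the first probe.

524: h=4 => slot 4
753: h=12 => slot 12
875: h=4, probe 4,5 => slot 5
986: h=11 => slot 11
472: h=4, probe 4,5,6 => slot 6
951: h=2 => slot 2
771: h=4, probe 4,5,6,7 => slot 7
Table: [_, _, 951, _, 524, 875, 472, 771, _, _, _, 986, 753]

2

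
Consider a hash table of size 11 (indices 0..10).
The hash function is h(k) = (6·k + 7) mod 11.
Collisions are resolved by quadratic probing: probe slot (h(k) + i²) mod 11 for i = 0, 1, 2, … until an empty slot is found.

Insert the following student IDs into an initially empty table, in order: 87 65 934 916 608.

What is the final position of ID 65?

2

87: h=1 => slot 1
65: h=1, probe 1,2 => slot 2
934: h=1, probe 1,2,5 => slot 5
916: h=3 => slot 3
608: h=3, probe 3,4 => slot 4
Table: [—, 87, 65, 916, 608, 934, —, —, —, —, —]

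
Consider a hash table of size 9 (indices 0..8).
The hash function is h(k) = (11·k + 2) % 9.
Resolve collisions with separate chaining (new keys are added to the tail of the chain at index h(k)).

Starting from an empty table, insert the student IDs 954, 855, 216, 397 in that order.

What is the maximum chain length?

Insert 954: h=2, bucket 2 empty → new chain.
Insert 855: h=2, bucket 2 nonempty → append to chain.
Insert 216: h=2, bucket 2 nonempty → append to chain.
Insert 397: h=4, bucket 4 empty → new chain.
Final buckets:
0: .
1: .
2: 954 -> 855 -> 216
3: .
4: 397
5: .
6: .
7: .
8: .

3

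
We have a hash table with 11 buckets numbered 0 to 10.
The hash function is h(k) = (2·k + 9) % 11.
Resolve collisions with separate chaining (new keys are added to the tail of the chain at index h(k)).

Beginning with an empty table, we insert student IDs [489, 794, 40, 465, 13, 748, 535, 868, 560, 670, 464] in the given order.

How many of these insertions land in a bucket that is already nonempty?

5

489 -> bucket 8
794 -> bucket 2
40 -> bucket 1
465 -> bucket 4
13 -> bucket 2 (collision)
748 -> bucket 9
535 -> bucket 1 (collision)
868 -> bucket 7
560 -> bucket 7 (collision)
670 -> bucket 7 (collision)
464 -> bucket 2 (collision)
Final buckets:
0: _
1: 40 -> 535
2: 794 -> 13 -> 464
3: _
4: 465
5: _
6: _
7: 868 -> 560 -> 670
8: 489
9: 748
10: _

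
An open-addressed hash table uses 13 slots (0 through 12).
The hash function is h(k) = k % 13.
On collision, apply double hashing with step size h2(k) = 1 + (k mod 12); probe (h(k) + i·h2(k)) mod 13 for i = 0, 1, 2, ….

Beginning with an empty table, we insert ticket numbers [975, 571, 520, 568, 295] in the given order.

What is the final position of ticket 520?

975: h=0 => slot 0
571: h=12 => slot 12
520: h=0, h2=5, probe 0,5 => slot 5
568: h=9 => slot 9
295: h=9, h2=8, probe 9,4 => slot 4
Table: [975, —, —, —, 295, 520, —, —, —, 568, —, —, 571]

5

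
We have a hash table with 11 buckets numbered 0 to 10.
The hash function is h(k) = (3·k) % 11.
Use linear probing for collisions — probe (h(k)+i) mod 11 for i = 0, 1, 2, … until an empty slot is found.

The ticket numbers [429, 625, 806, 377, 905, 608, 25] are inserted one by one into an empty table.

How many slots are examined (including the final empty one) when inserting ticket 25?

429: h=0 → slot 0
625: h=5 → slot 5
806: h=9 → slot 9
377: h=9, probe 9,10 → slot 10
905: h=9, probe 9,10,0,1 → slot 1
608: h=9, probe 9,10,0,1,2 → slot 2
25: h=9, probe 9,10,0,1,2,3 → slot 3
Table: [429, 905, 608, 25, -, 625, -, -, -, 806, 377]

6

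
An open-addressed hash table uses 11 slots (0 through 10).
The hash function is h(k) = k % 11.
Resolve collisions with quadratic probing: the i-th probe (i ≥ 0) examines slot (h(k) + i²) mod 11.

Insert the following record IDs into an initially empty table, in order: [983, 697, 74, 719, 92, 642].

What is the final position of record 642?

983 hashes to 4; slot 4 is free -> place at 4.
697 hashes to 4; 4 taken -> place at 5.
74 hashes to 8; slot 8 is free -> place at 8.
719 hashes to 4; 4,5,8 taken -> place at 2.
92 hashes to 4; 4,5,8,2 taken -> place at 9.
642 hashes to 4; 4,5,8,2,9 taken -> place at 7.
Table: [_, _, 719, _, 983, 697, _, 642, 74, 92, _]

7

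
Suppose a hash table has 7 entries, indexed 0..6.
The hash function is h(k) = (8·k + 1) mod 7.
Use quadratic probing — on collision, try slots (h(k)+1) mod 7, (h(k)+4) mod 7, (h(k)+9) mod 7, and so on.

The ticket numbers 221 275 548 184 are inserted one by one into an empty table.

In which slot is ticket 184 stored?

221 hashes to 5; slot 5 is free → place at 5.
275 hashes to 3; slot 3 is free → place at 3.
548 hashes to 3; 3 taken → place at 4.
184 hashes to 3; 3,4 taken → place at 0.
Table: [184, ∅, ∅, 275, 548, 221, ∅]

0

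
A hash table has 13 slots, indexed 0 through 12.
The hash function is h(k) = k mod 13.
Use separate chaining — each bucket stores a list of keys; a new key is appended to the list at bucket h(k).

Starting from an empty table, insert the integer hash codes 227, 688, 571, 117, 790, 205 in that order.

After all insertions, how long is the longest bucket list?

Insert 227: h=6, bucket 6 empty -> new chain.
Insert 688: h=12, bucket 12 empty -> new chain.
Insert 571: h=12, bucket 12 nonempty -> append to chain.
Insert 117: h=0, bucket 0 empty -> new chain.
Insert 790: h=10, bucket 10 empty -> new chain.
Insert 205: h=10, bucket 10 nonempty -> append to chain.
Final buckets:
0: 117
1: —
2: —
3: —
4: —
5: —
6: 227
7: —
8: —
9: —
10: 790 -> 205
11: —
12: 688 -> 571

2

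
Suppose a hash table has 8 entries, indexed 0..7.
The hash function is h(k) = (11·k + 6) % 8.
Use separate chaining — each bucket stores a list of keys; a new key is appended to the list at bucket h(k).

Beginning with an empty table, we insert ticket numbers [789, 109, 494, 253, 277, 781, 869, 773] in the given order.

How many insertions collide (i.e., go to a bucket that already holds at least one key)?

Insert 789: h=5, bucket 5 empty → new chain.
Insert 109: h=5, bucket 5 nonempty → append to chain.
Insert 494: h=0, bucket 0 empty → new chain.
Insert 253: h=5, bucket 5 nonempty → append to chain.
Insert 277: h=5, bucket 5 nonempty → append to chain.
Insert 781: h=5, bucket 5 nonempty → append to chain.
Insert 869: h=5, bucket 5 nonempty → append to chain.
Insert 773: h=5, bucket 5 nonempty → append to chain.
Final buckets:
0: 494
1: .
2: .
3: .
4: .
5: 789 -> 109 -> 253 -> 277 -> 781 -> 869 -> 773
6: .
7: .

6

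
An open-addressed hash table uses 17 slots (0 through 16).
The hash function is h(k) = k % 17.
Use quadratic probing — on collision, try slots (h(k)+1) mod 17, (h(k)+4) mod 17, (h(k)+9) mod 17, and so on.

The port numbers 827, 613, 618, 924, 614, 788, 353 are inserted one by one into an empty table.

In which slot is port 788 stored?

827 hashes to 11; slot 11 is free → place at 11.
613 hashes to 1; slot 1 is free → place at 1.
618 hashes to 6; slot 6 is free → place at 6.
924 hashes to 6; 6 taken → place at 7.
614 hashes to 2; slot 2 is free → place at 2.
788 hashes to 6; 6,7 taken → place at 10.
353 hashes to 13; slot 13 is free → place at 13.
Table: [∅, 613, 614, ∅, ∅, ∅, 618, 924, ∅, ∅, 788, 827, ∅, 353, ∅, ∅, ∅]

10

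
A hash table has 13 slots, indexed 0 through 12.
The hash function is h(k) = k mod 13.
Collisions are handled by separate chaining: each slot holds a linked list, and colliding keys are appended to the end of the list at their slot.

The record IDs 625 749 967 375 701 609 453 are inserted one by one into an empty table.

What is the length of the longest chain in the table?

3

Insert 625: h=1, bucket 1 empty -> new chain.
Insert 749: h=8, bucket 8 empty -> new chain.
Insert 967: h=5, bucket 5 empty -> new chain.
Insert 375: h=11, bucket 11 empty -> new chain.
Insert 701: h=12, bucket 12 empty -> new chain.
Insert 609: h=11, bucket 11 nonempty -> append to chain.
Insert 453: h=11, bucket 11 nonempty -> append to chain.
Final buckets:
0: —
1: 625
2: —
3: —
4: —
5: 967
6: —
7: —
8: 749
9: —
10: —
11: 375 -> 609 -> 453
12: 701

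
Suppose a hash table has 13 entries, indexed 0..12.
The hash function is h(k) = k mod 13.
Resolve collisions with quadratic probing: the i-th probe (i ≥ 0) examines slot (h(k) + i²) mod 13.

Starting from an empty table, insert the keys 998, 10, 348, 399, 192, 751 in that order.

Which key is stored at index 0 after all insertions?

751

998: h=10 → slot 10
10: h=10, probe 10,11 → slot 11
348: h=10, probe 10,11,1 → slot 1
399: h=9 → slot 9
192: h=10, probe 10,11,1,6 → slot 6
751: h=10, probe 10,11,1,6,0 → slot 0
Table: [751, 348, _, _, _, _, 192, _, _, 399, 998, 10, _]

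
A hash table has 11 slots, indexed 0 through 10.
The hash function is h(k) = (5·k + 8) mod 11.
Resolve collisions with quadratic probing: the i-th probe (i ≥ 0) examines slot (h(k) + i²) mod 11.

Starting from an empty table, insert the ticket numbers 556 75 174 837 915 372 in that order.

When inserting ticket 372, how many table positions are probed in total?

Insert 556: h=5, slot 5 empty => index 5.
Insert 75: h=9, slot 9 empty => index 9.
Insert 174: h=9, slot 9 occupied => index 10.
Insert 837: h=2, slot 2 empty => index 2.
Insert 915: h=7, slot 7 empty => index 7.
Insert 372: h=9, slots 9,10,2,7 occupied => index 3.
Table: [-, -, 837, 372, -, 556, -, 915, -, 75, 174]

5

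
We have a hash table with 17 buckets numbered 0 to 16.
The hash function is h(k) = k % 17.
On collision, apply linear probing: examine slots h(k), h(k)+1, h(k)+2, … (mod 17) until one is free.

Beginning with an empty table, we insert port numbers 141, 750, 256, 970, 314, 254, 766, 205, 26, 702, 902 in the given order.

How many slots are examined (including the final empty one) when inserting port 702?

3

Insert 141: h=5, slot 5 empty → index 5.
Insert 750: h=2, slot 2 empty → index 2.
Insert 256: h=1, slot 1 empty → index 1.
Insert 970: h=1, slots 1,2 occupied → index 3.
Insert 314: h=8, slot 8 empty → index 8.
Insert 254: h=16, slot 16 empty → index 16.
Insert 766: h=1, slots 1,2,3 occupied → index 4.
Insert 205: h=1, slots 1,2,3,4,5 occupied → index 6.
Insert 26: h=9, slot 9 empty → index 9.
Insert 702: h=5, slots 5,6 occupied → index 7.
Insert 902: h=1, slots 1,2,3,4,5,6,7,8,9 occupied → index 10.
Table: [-, 256, 750, 970, 766, 141, 205, 702, 314, 26, 902, -, -, -, -, -, 254]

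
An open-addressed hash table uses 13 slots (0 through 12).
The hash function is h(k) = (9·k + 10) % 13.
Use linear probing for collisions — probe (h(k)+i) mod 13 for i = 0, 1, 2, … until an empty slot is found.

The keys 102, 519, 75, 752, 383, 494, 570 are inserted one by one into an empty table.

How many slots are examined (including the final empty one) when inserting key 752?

2

102: h=5 -> slot 5
519: h=1 -> slot 1
75: h=9 -> slot 9
752: h=5, probe 5,6 -> slot 6
383: h=12 -> slot 12
494: h=10 -> slot 10
570: h=5, probe 5,6,7 -> slot 7
Table: [_, 519, _, _, _, 102, 752, 570, _, 75, 494, _, 383]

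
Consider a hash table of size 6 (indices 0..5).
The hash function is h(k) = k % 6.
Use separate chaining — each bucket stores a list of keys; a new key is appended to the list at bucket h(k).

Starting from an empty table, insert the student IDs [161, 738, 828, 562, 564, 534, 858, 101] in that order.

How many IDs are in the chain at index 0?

5

161 -> bucket 5
738 -> bucket 0
828 -> bucket 0 (collision)
562 -> bucket 4
564 -> bucket 0 (collision)
534 -> bucket 0 (collision)
858 -> bucket 0 (collision)
101 -> bucket 5 (collision)
Final buckets:
0: 738 -> 828 -> 564 -> 534 -> 858
1: —
2: —
3: —
4: 562
5: 161 -> 101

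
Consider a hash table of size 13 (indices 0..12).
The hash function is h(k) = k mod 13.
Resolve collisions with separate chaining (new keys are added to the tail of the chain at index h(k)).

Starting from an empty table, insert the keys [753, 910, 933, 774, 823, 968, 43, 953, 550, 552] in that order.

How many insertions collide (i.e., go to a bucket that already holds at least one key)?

Insert 753: h=12, bucket 12 empty → new chain.
Insert 910: h=0, bucket 0 empty → new chain.
Insert 933: h=10, bucket 10 empty → new chain.
Insert 774: h=7, bucket 7 empty → new chain.
Insert 823: h=4, bucket 4 empty → new chain.
Insert 968: h=6, bucket 6 empty → new chain.
Insert 43: h=4, bucket 4 nonempty → append to chain.
Insert 953: h=4, bucket 4 nonempty → append to chain.
Insert 550: h=4, bucket 4 nonempty → append to chain.
Insert 552: h=6, bucket 6 nonempty → append to chain.
Final buckets:
0: 910
1: —
2: —
3: —
4: 823 -> 43 -> 953 -> 550
5: —
6: 968 -> 552
7: 774
8: —
9: —
10: 933
11: —
12: 753

4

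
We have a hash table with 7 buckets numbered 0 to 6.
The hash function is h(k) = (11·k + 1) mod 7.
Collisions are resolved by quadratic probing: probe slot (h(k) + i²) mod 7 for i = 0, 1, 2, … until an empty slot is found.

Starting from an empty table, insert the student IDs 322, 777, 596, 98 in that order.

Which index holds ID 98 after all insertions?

3

322 hashes to 1; slot 1 is free → place at 1.
777 hashes to 1; 1 taken → place at 2.
596 hashes to 5; slot 5 is free → place at 5.
98 hashes to 1; 1,2,5 taken → place at 3.
Table: [—, 322, 777, 98, —, 596, —]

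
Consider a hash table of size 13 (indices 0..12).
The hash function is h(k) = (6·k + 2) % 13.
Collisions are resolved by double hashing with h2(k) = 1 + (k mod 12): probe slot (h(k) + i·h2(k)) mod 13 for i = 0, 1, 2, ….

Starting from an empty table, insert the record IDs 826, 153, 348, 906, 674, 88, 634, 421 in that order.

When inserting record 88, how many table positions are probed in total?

826: h=5 → slot 5
153: h=10 → slot 10
348: h=10, h2=1, probe 10,11 → slot 11
906: h=4 → slot 4
674: h=3 → slot 3
88: h=10, h2=5, probe 10,2 → slot 2
634: h=10, h2=11, probe 10,8 → slot 8
421: h=6 → slot 6
Table: [-, -, 88, 674, 906, 826, 421, -, 634, -, 153, 348, -]

2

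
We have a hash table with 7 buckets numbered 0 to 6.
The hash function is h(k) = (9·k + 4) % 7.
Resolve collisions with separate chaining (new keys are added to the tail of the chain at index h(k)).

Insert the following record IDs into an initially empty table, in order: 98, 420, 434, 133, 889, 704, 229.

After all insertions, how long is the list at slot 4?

5

Insert 98: h=4, bucket 4 empty -> new chain.
Insert 420: h=4, bucket 4 nonempty -> append to chain.
Insert 434: h=4, bucket 4 nonempty -> append to chain.
Insert 133: h=4, bucket 4 nonempty -> append to chain.
Insert 889: h=4, bucket 4 nonempty -> append to chain.
Insert 704: h=5, bucket 5 empty -> new chain.
Insert 229: h=0, bucket 0 empty -> new chain.
Final buckets:
0: 229
1: .
2: .
3: .
4: 98 -> 420 -> 434 -> 133 -> 889
5: 704
6: .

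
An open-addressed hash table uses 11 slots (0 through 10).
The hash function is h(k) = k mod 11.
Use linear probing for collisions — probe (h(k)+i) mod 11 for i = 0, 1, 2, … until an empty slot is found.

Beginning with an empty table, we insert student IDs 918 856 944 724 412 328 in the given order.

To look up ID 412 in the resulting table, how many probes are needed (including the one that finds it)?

918: h=5 -> slot 5
856: h=9 -> slot 9
944: h=9, probe 9,10 -> slot 10
724: h=9, probe 9,10,0 -> slot 0
412: h=5, probe 5,6 -> slot 6
328: h=9, probe 9,10,0,1 -> slot 1
Table: [724, 328, -, -, -, 918, 412, -, -, 856, 944]
Lookup 412: h=5, probe 5,6 → found at 6.

2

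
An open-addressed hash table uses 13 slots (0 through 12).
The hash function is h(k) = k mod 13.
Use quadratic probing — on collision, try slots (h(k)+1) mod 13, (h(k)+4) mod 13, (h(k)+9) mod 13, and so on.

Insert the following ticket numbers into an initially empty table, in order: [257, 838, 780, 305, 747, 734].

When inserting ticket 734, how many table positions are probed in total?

257 hashes to 10; slot 10 is free -> place at 10.
838 hashes to 6; slot 6 is free -> place at 6.
780 hashes to 0; slot 0 is free -> place at 0.
305 hashes to 6; 6 taken -> place at 7.
747 hashes to 6; 6,7,10 taken -> place at 2.
734 hashes to 6; 6,7,10,2 taken -> place at 9.
Table: [780, ∅, 747, ∅, ∅, ∅, 838, 305, ∅, 734, 257, ∅, ∅]

5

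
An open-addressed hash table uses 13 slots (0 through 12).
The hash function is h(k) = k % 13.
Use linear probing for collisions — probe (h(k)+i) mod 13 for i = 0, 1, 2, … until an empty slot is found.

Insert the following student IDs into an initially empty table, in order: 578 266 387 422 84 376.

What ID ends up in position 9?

578 hashes to 6; slot 6 is free -> place at 6.
266 hashes to 6; 6 taken -> place at 7.
387 hashes to 10; slot 10 is free -> place at 10.
422 hashes to 6; 6,7 taken -> place at 8.
84 hashes to 6; 6,7,8 taken -> place at 9.
376 hashes to 12; slot 12 is free -> place at 12.
Table: [., ., ., ., ., ., 578, 266, 422, 84, 387, ., 376]

84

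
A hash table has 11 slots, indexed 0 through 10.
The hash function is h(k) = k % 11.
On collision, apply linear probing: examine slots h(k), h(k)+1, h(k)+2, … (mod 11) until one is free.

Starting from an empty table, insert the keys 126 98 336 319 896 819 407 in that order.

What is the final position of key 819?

8

126 hashes to 5; slot 5 is free → place at 5.
98 hashes to 10; slot 10 is free → place at 10.
336 hashes to 6; slot 6 is free → place at 6.
319 hashes to 0; slot 0 is free → place at 0.
896 hashes to 5; 5,6 taken → place at 7.
819 hashes to 5; 5,6,7 taken → place at 8.
407 hashes to 0; 0 taken → place at 1.
Table: [319, 407, ∅, ∅, ∅, 126, 336, 896, 819, ∅, 98]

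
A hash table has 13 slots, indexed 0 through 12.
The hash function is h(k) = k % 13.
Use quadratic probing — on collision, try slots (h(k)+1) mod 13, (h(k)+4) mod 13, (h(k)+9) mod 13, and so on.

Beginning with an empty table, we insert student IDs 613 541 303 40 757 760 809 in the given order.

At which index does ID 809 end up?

613: h=2 → slot 2
541: h=8 → slot 8
303: h=4 → slot 4
40: h=1 → slot 1
757: h=3 → slot 3
760: h=6 → slot 6
809: h=3, probe 3,4,7 → slot 7
Table: [_, 40, 613, 757, 303, _, 760, 809, 541, _, _, _, _]

7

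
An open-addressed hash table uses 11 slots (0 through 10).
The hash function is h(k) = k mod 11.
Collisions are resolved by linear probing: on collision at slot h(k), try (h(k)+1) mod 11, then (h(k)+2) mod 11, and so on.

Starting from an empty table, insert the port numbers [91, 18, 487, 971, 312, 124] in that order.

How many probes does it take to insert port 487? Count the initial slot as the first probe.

91: h=3 -> slot 3
18: h=7 -> slot 7
487: h=3, probe 3,4 -> slot 4
971: h=3, probe 3,4,5 -> slot 5
312: h=4, probe 4,5,6 -> slot 6
124: h=3, probe 3,4,5,6,7,8 -> slot 8
Table: [∅, ∅, ∅, 91, 487, 971, 312, 18, 124, ∅, ∅]

2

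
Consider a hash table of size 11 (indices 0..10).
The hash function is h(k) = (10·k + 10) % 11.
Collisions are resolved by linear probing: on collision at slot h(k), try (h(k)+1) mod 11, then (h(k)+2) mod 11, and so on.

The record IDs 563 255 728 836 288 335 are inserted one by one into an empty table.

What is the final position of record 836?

0

Insert 563: h=8, slot 8 empty => index 8.
Insert 255: h=8, slot 8 occupied => index 9.
Insert 728: h=8, slots 8,9 occupied => index 10.
Insert 836: h=10, slot 10 occupied => index 0.
Insert 288: h=8, slots 8,9,10,0 occupied => index 1.
Insert 335: h=5, slot 5 empty => index 5.
Table: [836, 288, ∅, ∅, ∅, 335, ∅, ∅, 563, 255, 728]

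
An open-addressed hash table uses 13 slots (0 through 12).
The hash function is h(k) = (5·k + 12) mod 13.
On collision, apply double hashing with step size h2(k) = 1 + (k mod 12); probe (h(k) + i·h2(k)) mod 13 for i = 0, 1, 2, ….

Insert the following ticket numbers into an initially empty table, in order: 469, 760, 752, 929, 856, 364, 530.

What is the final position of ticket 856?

469 hashes to 4; slot 4 is free → place at 4.
760 hashes to 3; slot 3 is free → place at 3.
752 hashes to 2; slot 2 is free → place at 2.
929 hashes to 3, h2=6; 3 taken → place at 9.
856 hashes to 2, h2=5; 2 taken → place at 7.
364 hashes to 12; slot 12 is free → place at 12.
530 hashes to 10; slot 10 is free → place at 10.
Table: [., ., 752, 760, 469, ., ., 856, ., 929, 530, ., 364]

7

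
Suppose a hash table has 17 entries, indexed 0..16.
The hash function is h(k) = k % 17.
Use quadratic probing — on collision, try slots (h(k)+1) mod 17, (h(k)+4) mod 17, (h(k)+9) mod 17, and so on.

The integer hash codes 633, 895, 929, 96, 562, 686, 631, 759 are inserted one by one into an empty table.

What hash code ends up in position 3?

633: h=4 => slot 4
895: h=11 => slot 11
929: h=11, probe 11,12 => slot 12
96: h=11, probe 11,12,15 => slot 15
562: h=1 => slot 1
686: h=6 => slot 6
631: h=2 => slot 2
759: h=11, probe 11,12,15,3 => slot 3
Table: [-, 562, 631, 759, 633, -, 686, -, -, -, -, 895, 929, -, -, 96, -]

759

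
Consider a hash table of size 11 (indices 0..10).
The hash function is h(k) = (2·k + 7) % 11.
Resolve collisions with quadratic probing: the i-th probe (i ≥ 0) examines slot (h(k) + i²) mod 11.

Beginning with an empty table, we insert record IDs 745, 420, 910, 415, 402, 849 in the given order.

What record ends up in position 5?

745 hashes to 1; slot 1 is free -> place at 1.
420 hashes to 0; slot 0 is free -> place at 0.
910 hashes to 1; 1 taken -> place at 2.
415 hashes to 1; 1,2 taken -> place at 5.
402 hashes to 8; slot 8 is free -> place at 8.
849 hashes to 0; 0,1 taken -> place at 4.
Table: [420, 745, 910, -, 849, 415, -, -, 402, -, -]

415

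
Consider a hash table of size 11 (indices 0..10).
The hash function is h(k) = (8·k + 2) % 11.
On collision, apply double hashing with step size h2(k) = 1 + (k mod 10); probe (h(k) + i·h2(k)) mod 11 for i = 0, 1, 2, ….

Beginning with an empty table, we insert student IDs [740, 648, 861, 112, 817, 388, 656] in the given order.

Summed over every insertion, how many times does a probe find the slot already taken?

Insert 740: h=4, slot 4 empty -> index 4.
Insert 648: h=5, slot 5 empty -> index 5.
Insert 861: h=4, h2=2, slot 4 occupied -> index 6.
Insert 112: h=7, slot 7 empty -> index 7.
Insert 817: h=4, h2=8, slot 4 occupied -> index 1.
Insert 388: h=4, h2=9, slot 4 occupied -> index 2.
Insert 656: h=3, slot 3 empty -> index 3.
Table: [_, 817, 388, 656, 740, 648, 861, 112, _, _, _]

3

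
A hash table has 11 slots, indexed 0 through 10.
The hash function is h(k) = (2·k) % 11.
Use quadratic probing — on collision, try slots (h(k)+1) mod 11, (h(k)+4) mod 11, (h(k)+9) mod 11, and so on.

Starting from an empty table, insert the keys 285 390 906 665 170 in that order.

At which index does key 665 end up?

0

285 hashes to 9; slot 9 is free -> place at 9.
390 hashes to 10; slot 10 is free -> place at 10.
906 hashes to 8; slot 8 is free -> place at 8.
665 hashes to 10; 10 taken -> place at 0.
170 hashes to 10; 10,0 taken -> place at 3.
Table: [665, _, _, 170, _, _, _, _, 906, 285, 390]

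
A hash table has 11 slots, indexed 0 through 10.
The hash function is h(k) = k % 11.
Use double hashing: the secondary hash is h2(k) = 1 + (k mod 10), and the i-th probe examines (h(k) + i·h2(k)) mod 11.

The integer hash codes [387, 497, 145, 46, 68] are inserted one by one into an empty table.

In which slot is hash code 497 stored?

387: h=2 → slot 2
497: h=2, h2=8, probe 2,10 → slot 10
145: h=2, h2=6, probe 2,8 → slot 8
46: h=2, h2=7, probe 2,9 → slot 9
68: h=2, h2=9, probe 2,0 → slot 0
Table: [68, -, 387, -, -, -, -, -, 145, 46, 497]

10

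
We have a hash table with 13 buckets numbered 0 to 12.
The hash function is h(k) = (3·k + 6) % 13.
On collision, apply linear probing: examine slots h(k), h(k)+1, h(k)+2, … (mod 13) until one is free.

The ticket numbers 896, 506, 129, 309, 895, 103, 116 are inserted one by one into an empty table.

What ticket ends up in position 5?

896: h=3 → slot 3
506: h=3, probe 3,4 → slot 4
129: h=3, probe 3,4,5 → slot 5
309: h=10 → slot 10
895: h=0 → slot 0
103: h=3, probe 3,4,5,6 → slot 6
116: h=3, probe 3,4,5,6,7 → slot 7
Table: [895, ∅, ∅, 896, 506, 129, 103, 116, ∅, ∅, 309, ∅, ∅]

129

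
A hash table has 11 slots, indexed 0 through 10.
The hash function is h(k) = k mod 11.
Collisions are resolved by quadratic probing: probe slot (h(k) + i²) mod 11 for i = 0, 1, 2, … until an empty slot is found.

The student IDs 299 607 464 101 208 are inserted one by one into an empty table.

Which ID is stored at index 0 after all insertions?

299: h=2 → slot 2
607: h=2, probe 2,3 → slot 3
464: h=2, probe 2,3,6 → slot 6
101: h=2, probe 2,3,6,0 → slot 0
208: h=10 → slot 10
Table: [101, _, 299, 607, _, _, 464, _, _, _, 208]

101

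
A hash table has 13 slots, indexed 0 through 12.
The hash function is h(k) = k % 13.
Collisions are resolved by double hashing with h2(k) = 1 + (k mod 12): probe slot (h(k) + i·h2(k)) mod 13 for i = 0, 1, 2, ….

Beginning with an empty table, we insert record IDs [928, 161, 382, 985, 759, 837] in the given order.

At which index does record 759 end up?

9

928: h=5 → slot 5
161: h=5, h2=6, probe 5,11 → slot 11
382: h=5, h2=11, probe 5,3 → slot 3
985: h=10 → slot 10
759: h=5, h2=4, probe 5,9 → slot 9
837: h=5, h2=10, probe 5,2 → slot 2
Table: [., ., 837, 382, ., 928, ., ., ., 759, 985, 161, .]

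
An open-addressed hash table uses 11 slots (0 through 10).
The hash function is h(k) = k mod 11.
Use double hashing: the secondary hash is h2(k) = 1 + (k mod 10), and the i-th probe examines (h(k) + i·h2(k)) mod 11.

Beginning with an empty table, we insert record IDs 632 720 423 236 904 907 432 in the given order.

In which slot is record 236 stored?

1

Insert 632: h=5, slot 5 empty => index 5.
Insert 720: h=5, h2=1, slot 5 occupied => index 6.
Insert 423: h=5, h2=4, slot 5 occupied => index 9.
Insert 236: h=5, h2=7, slot 5 occupied => index 1.
Insert 904: h=2, slot 2 empty => index 2.
Insert 907: h=5, h2=8, slots 5,2 occupied => index 10.
Insert 432: h=3, slot 3 empty => index 3.
Table: [-, 236, 904, 432, -, 632, 720, -, -, 423, 907]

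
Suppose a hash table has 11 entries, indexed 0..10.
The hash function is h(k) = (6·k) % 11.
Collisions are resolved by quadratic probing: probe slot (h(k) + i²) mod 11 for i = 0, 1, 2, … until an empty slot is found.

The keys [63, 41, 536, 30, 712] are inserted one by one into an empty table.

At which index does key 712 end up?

9

63 hashes to 4; slot 4 is free -> place at 4.
41 hashes to 4; 4 taken -> place at 5.
536 hashes to 4; 4,5 taken -> place at 8.
30 hashes to 4; 4,5,8 taken -> place at 2.
712 hashes to 4; 4,5,8,2 taken -> place at 9.
Table: [∅, ∅, 30, ∅, 63, 41, ∅, ∅, 536, 712, ∅]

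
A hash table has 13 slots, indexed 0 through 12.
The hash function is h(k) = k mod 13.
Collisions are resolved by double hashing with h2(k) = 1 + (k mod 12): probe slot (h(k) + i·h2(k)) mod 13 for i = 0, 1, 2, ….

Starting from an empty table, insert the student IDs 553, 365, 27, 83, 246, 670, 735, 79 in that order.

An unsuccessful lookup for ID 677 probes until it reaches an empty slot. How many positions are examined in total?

Insert 553: h=7, slot 7 empty -> index 7.
Insert 365: h=1, slot 1 empty -> index 1.
Insert 27: h=1, h2=4, slot 1 occupied -> index 5.
Insert 83: h=5, h2=12, slot 5 occupied -> index 4.
Insert 246: h=12, slot 12 empty -> index 12.
Insert 670: h=7, h2=11, slots 7,5 occupied -> index 3.
Insert 735: h=7, h2=4, slot 7 occupied -> index 11.
Insert 79: h=1, h2=8, slot 1 occupied -> index 9.
Table: [—, 365, —, 670, 83, 27, —, 553, —, 79, —, 735, 246]
Lookup 677: h=1, h2=6, probe 1,7,0 → slot 0 empty, not found.

3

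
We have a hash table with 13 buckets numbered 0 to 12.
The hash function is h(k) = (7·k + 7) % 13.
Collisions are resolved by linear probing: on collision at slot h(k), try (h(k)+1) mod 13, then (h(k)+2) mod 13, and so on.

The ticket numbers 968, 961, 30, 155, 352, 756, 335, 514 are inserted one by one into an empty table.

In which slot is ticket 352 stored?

2

968: h=10 -> slot 10
961: h=0 -> slot 0
30: h=9 -> slot 9
155: h=0, probe 0,1 -> slot 1
352: h=1, probe 1,2 -> slot 2
756: h=8 -> slot 8
335: h=12 -> slot 12
514: h=4 -> slot 4
Table: [961, 155, 352, ., 514, ., ., ., 756, 30, 968, ., 335]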